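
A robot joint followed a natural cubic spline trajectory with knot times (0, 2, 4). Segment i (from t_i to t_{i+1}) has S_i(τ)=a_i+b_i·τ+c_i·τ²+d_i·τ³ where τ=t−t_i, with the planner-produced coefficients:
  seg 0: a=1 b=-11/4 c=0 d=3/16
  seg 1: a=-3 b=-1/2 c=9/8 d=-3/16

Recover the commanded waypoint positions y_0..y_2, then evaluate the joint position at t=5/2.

y_0=1 y_1=-3 y_2=-1
S(5/2) = -383/128

y_0 = S_0(0) = a_0 = 1
y_1 = S_1(0) = a_1 = -3
y_2 = S_1(2) = -1
t_q=5/2 is in segment 1 (τ=1/2); S_1(τ)=-383/128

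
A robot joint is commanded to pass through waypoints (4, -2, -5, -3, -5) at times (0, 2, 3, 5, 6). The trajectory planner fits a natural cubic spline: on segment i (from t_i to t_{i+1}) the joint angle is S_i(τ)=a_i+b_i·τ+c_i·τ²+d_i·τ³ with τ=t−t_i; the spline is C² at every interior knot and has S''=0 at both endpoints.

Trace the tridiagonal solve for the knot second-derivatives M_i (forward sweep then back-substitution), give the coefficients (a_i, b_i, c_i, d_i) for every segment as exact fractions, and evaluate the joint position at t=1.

  seg 0: a=4 b=-83/31 c=0 d=-5/62
  seg 1: a=-2 b=-113/31 c=-15/31 d=35/31
  seg 2: a=-5 b=-38/31 c=90/31 d=-111/124
  seg 3: a=-3 b=-11/31 c=-153/62 d=51/62
S(1) = 77/62

Δ: Δ0=-3, Δ1=-3, Δ2=1, Δ3=-2
row 1: diag=6, rhs=0; c'=1/6, d'=0
row 2: denom=6−1·1/6=35/6; d'=(24−1·0)/(35/6)=144/35
row 3: denom=6−2·12/35=186/35; d'=(-18−2·144/35)/(186/35)=-153/31
back: M3=-153/31
back: M2=144/35−12/35·-153/31=180/31
back: M1=0−1/6·180/31=-30/31
M: M0=0, M1=-30/31, M2=180/31, M3=-153/31, M4=0
seg 0: a=4, c=M0/2=0, d=(M1−M0)/(6·2)=-5/62, b=Δ0−h0·(2M0+M1)/6=-83/31
seg 1: a=-2, c=M1/2=-15/31, d=(M2−M1)/(6·1)=35/31, b=Δ1−h1·(2M1+M2)/6=-113/31
seg 2: a=-5, c=M2/2=90/31, d=(M3−M2)/(6·2)=-111/124, b=Δ2−h2·(2M2+M3)/6=-38/31
seg 3: a=-3, c=M3/2=-153/62, d=(M4−M3)/(6·1)=51/62, b=Δ3−h3·(2M3+M4)/6=-11/31
t_q=1 → seg 0, τ=1; S=4+-83/31·τ+0·τ²+-5/62·τ³=77/62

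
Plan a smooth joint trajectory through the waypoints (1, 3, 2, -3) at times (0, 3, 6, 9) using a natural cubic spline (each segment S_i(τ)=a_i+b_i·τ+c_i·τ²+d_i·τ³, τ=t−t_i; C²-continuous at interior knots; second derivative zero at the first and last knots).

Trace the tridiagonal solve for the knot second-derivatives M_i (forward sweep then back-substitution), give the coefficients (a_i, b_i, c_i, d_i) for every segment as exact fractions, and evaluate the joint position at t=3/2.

  seg 0: a=1 b=38/45 c=0 d=-8/405
  seg 1: a=3 b=14/45 c=-8/45 d=-1/81
  seg 2: a=2 b=-49/45 c=-13/45 d=13/405
S(3/2) = 11/5

Δ: Δ0=2/3, Δ1=-1/3, Δ2=-5/3
row 1: diag=12, rhs=-6; c'=1/4, d'=-1/2
row 2: denom=12−3·1/4=45/4; d'=(-8−3·-1/2)/(45/4)=-26/45
back: M2=-26/45
back: M1=-1/2−1/4·-26/45=-16/45
M: M0=0, M1=-16/45, M2=-26/45, M3=0
seg 0: a=1, c=M0/2=0, d=(M1−M0)/(6·3)=-8/405, b=Δ0−h0·(2M0+M1)/6=38/45
seg 1: a=3, c=M1/2=-8/45, d=(M2−M1)/(6·3)=-1/81, b=Δ1−h1·(2M1+M2)/6=14/45
seg 2: a=2, c=M2/2=-13/45, d=(M3−M2)/(6·3)=13/405, b=Δ2−h2·(2M2+M3)/6=-49/45
t_q=3/2 → seg 0, τ=3/2; S=1+38/45·τ+0·τ²+-8/405·τ³=11/5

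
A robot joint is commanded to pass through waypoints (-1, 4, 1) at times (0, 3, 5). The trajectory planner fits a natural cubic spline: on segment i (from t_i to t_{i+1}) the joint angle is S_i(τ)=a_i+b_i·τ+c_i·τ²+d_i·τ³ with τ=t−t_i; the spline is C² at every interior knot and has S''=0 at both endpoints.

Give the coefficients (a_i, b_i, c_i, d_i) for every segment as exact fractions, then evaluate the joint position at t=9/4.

  seg 0: a=-1 b=157/60 c=0 d=-19/180
  seg 1: a=4 b=-7/30 c=-19/20 d=19/120
S(9/4) = 4717/1280

Δ: Δ0=5/3, Δ1=-3/2
row 1: diag=10, rhs=-19; c'=1/5, d'=-19/10
back: M1=-19/10
M: M0=0, M1=-19/10, M2=0
seg 0: a=-1, c=M0/2=0, d=(M1−M0)/(6·3)=-19/180, b=Δ0−h0·(2M0+M1)/6=157/60
seg 1: a=4, c=M1/2=-19/20, d=(M2−M1)/(6·2)=19/120, b=Δ1−h1·(2M1+M2)/6=-7/30
t_q=9/4 → seg 0, τ=9/4; S=-1+157/60·τ+0·τ²+-19/180·τ³=4717/1280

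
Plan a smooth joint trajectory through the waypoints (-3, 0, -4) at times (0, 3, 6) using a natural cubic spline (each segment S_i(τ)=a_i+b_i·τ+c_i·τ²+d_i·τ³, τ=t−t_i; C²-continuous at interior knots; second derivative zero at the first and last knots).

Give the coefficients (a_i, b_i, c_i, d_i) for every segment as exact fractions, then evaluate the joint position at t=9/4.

  seg 0: a=-3 b=19/12 c=0 d=-7/108
  seg 1: a=0 b=-1/6 c=-7/12 d=7/108
S(9/4) = -45/256

Δ: Δ0=1, Δ1=-4/3
row 1: diag=12, rhs=-14; c'=1/4, d'=-7/6
back: M1=-7/6
M: M0=0, M1=-7/6, M2=0
seg 0: a=-3, c=M0/2=0, d=(M1−M0)/(6·3)=-7/108, b=Δ0−h0·(2M0+M1)/6=19/12
seg 1: a=0, c=M1/2=-7/12, d=(M2−M1)/(6·3)=7/108, b=Δ1−h1·(2M1+M2)/6=-1/6
t_q=9/4 → seg 0, τ=9/4; S=-3+19/12·τ+0·τ²+-7/108·τ³=-45/256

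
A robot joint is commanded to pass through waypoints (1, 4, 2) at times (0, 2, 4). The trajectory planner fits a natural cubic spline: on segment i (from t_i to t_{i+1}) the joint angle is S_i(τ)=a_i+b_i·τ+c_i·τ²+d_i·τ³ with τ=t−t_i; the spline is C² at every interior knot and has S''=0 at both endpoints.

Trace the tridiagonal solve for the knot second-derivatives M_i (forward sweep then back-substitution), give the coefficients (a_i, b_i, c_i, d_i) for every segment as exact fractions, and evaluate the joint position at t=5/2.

  seg 0: a=1 b=17/8 c=0 d=-5/32
  seg 1: a=4 b=1/4 c=-15/16 d=5/32
S(5/2) = 1001/256

Δ: Δ0=3/2, Δ1=-1
row 1: diag=8, rhs=-15; c'=1/4, d'=-15/8
back: M1=-15/8
M: M0=0, M1=-15/8, M2=0
seg 0: a=1, c=M0/2=0, d=(M1−M0)/(6·2)=-5/32, b=Δ0−h0·(2M0+M1)/6=17/8
seg 1: a=4, c=M1/2=-15/16, d=(M2−M1)/(6·2)=5/32, b=Δ1−h1·(2M1+M2)/6=1/4
t_q=5/2 → seg 1, τ=1/2; S=4+1/4·τ+-15/16·τ²+5/32·τ³=1001/256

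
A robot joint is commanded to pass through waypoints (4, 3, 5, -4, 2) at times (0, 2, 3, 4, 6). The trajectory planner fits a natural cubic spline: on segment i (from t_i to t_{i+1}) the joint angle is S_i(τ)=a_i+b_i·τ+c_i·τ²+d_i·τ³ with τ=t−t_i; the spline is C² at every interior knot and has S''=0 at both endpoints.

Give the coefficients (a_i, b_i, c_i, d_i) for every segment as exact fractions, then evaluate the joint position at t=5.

  seg 0: a=4 b=-337/132 c=0 d=271/528
  seg 1: a=3 b=119/33 c=271/88 d=-1237/264
  seg 2: a=5 b=-103/24 c=-483/44 d=1655/264
  seg 3: a=-4 b=-491/66 c=689/88 d=-689/528
S(5) = -865/176

Δ: Δ0=-1/2, Δ1=2, Δ2=-9, Δ3=3
row 1: diag=6, rhs=15; c'=1/6, d'=5/2
row 2: denom=4−1·1/6=23/6; d'=(-66−1·5/2)/(23/6)=-411/23
row 3: denom=6−1·6/23=132/23; d'=(72−1·-411/23)/(132/23)=689/44
back: M3=689/44
back: M2=-411/23−6/23·689/44=-483/22
back: M1=5/2−1/6·-483/22=271/44
M: M0=0, M1=271/44, M2=-483/22, M3=689/44, M4=0
seg 0: a=4, c=M0/2=0, d=(M1−M0)/(6·2)=271/528, b=Δ0−h0·(2M0+M1)/6=-337/132
seg 1: a=3, c=M1/2=271/88, d=(M2−M1)/(6·1)=-1237/264, b=Δ1−h1·(2M1+M2)/6=119/33
seg 2: a=5, c=M2/2=-483/44, d=(M3−M2)/(6·1)=1655/264, b=Δ2−h2·(2M2+M3)/6=-103/24
seg 3: a=-4, c=M3/2=689/88, d=(M4−M3)/(6·2)=-689/528, b=Δ3−h3·(2M3+M4)/6=-491/66
t_q=5 → seg 3, τ=1; S=-4+-491/66·τ+689/88·τ²+-689/528·τ³=-865/176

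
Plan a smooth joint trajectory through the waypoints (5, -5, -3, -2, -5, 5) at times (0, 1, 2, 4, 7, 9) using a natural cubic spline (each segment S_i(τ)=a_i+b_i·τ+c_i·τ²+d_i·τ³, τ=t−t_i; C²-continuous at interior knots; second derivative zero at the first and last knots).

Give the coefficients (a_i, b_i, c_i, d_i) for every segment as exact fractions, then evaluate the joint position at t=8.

Δ: Δ0=-10, Δ1=2, Δ2=1/2, Δ3=-1, Δ4=5
row 1: diag=4, rhs=72; c'=1/4, d'=18
row 2: denom=6−1·1/4=23/4; d'=(-9−1·18)/(23/4)=-108/23
row 3: denom=10−2·8/23=214/23; d'=(-9−2·-108/23)/(214/23)=9/214
row 4: denom=10−3·69/214=1933/214; d'=(36−3·9/214)/(1933/214)=7677/1933
back: M4=7677/1933
back: M3=9/214−69/214·7677/1933=-2394/1933
back: M2=-108/23−8/23·-2394/1933=-8244/1933
back: M1=18−1/4·-8244/1933=36855/1933
M: M0=0, M1=36855/1933, M2=-8244/1933, M3=-2394/1933, M4=7677/1933, M5=0
seg 0: a=5, c=M0/2=0, d=(M1−M0)/(6·1)=12285/3866, b=Δ0−h0·(2M0+M1)/6=-50945/3866
seg 1: a=-5, c=M1/2=36855/3866, d=(M2−M1)/(6·1)=-15033/3866, b=Δ1−h1·(2M1+M2)/6=-7045/1933
seg 2: a=-3, c=M2/2=-4122/1933, d=(M3−M2)/(6·2)=975/3866, b=Δ2−h2·(2M2+M3)/6=14521/3866
seg 3: a=-2, c=M3/2=-1197/1933, d=(M4−M3)/(6·3)=1119/3866, b=Δ3−h3·(2M3+M4)/6=-6755/3866
seg 4: a=-5, c=M4/2=7677/3866, d=(M5−M4)/(6·2)=-2559/7732, b=Δ4−h4·(2M4+M5)/6=4547/1933
t_q=8 → seg 4, τ=1; S=-5+4547/1933·τ+7677/3866·τ²+-2559/7732·τ³=-7677/7732

  seg 0: a=5 b=-50945/3866 c=0 d=12285/3866
  seg 1: a=-5 b=-7045/1933 c=36855/3866 d=-15033/3866
  seg 2: a=-3 b=14521/3866 c=-4122/1933 d=975/3866
  seg 3: a=-2 b=-6755/3866 c=-1197/1933 d=1119/3866
  seg 4: a=-5 b=4547/1933 c=7677/3866 d=-2559/7732
S(8) = -7677/7732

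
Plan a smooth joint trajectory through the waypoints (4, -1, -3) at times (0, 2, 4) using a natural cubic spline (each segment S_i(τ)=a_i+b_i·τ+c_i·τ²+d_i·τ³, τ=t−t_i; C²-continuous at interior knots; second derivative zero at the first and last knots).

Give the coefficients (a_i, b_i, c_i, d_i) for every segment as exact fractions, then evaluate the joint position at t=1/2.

  seg 0: a=4 b=-23/8 c=0 d=3/32
  seg 1: a=-1 b=-7/4 c=9/16 d=-3/32
S(1/2) = 659/256

Δ: Δ0=-5/2, Δ1=-1
row 1: diag=8, rhs=9; c'=1/4, d'=9/8
back: M1=9/8
M: M0=0, M1=9/8, M2=0
seg 0: a=4, c=M0/2=0, d=(M1−M0)/(6·2)=3/32, b=Δ0−h0·(2M0+M1)/6=-23/8
seg 1: a=-1, c=M1/2=9/16, d=(M2−M1)/(6·2)=-3/32, b=Δ1−h1·(2M1+M2)/6=-7/4
t_q=1/2 → seg 0, τ=1/2; S=4+-23/8·τ+0·τ²+3/32·τ³=659/256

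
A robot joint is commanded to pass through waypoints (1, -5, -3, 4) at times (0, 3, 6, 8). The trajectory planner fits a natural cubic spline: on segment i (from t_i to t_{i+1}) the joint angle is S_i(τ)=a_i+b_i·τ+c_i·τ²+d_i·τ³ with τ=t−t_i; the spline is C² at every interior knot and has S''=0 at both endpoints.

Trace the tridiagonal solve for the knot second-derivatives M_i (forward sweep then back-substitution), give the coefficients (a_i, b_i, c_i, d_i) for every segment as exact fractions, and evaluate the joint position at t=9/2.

  seg 0: a=1 b=-553/222 c=0 d=109/1998
  seg 1: a=-5 b=-113/111 c=109/222 d=47/1998
  seg 2: a=-3 b=569/222 c=26/37 d=-13/111
S(9/2) = -3163/592

Δ: Δ0=-2, Δ1=2/3, Δ2=7/2
row 1: diag=12, rhs=16; c'=1/4, d'=4/3
row 2: denom=10−3·1/4=37/4; d'=(17−3·4/3)/(37/4)=52/37
back: M2=52/37
back: M1=4/3−1/4·52/37=109/111
M: M0=0, M1=109/111, M2=52/37, M3=0
seg 0: a=1, c=M0/2=0, d=(M1−M0)/(6·3)=109/1998, b=Δ0−h0·(2M0+M1)/6=-553/222
seg 1: a=-5, c=M1/2=109/222, d=(M2−M1)/(6·3)=47/1998, b=Δ1−h1·(2M1+M2)/6=-113/111
seg 2: a=-3, c=M2/2=26/37, d=(M3−M2)/(6·2)=-13/111, b=Δ2−h2·(2M2+M3)/6=569/222
t_q=9/2 → seg 1, τ=3/2; S=-5+-113/111·τ+109/222·τ²+47/1998·τ³=-3163/592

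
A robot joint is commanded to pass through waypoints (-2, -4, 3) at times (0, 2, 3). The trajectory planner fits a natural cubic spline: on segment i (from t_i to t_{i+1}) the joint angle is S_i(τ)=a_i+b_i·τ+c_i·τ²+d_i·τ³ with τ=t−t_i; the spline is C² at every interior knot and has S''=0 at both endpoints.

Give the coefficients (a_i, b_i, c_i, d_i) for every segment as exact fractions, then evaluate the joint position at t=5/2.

  seg 0: a=-2 b=-11/3 c=0 d=2/3
  seg 1: a=-4 b=13/3 c=4 d=-4/3
S(5/2) = -1

Δ: Δ0=-1, Δ1=7
row 1: diag=6, rhs=48; c'=1/6, d'=8
back: M1=8
M: M0=0, M1=8, M2=0
seg 0: a=-2, c=M0/2=0, d=(M1−M0)/(6·2)=2/3, b=Δ0−h0·(2M0+M1)/6=-11/3
seg 1: a=-4, c=M1/2=4, d=(M2−M1)/(6·1)=-4/3, b=Δ1−h1·(2M1+M2)/6=13/3
t_q=5/2 → seg 1, τ=1/2; S=-4+13/3·τ+4·τ²+-4/3·τ³=-1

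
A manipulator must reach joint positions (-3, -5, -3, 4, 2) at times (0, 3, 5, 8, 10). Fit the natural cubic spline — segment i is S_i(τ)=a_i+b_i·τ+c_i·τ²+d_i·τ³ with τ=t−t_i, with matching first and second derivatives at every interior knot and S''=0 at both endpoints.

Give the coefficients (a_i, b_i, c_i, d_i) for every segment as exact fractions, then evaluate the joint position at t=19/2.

Δ: Δ0=-2/3, Δ1=1, Δ2=7/3, Δ3=-1
row 1: diag=10, rhs=10; c'=1/5, d'=1
row 2: denom=10−2·1/5=48/5; d'=(8−2·1)/(48/5)=5/8
row 3: denom=10−3·5/16=145/16; d'=(-20−3·5/8)/(145/16)=-70/29
back: M3=-70/29
back: M2=5/8−5/16·-70/29=40/29
back: M1=1−1/5·40/29=21/29
M: M0=0, M1=21/29, M2=40/29, M3=-70/29, M4=0
seg 0: a=-3, c=M0/2=0, d=(M1−M0)/(6·3)=7/174, b=Δ0−h0·(2M0+M1)/6=-179/174
seg 1: a=-5, c=M1/2=21/58, d=(M2−M1)/(6·2)=19/348, b=Δ1−h1·(2M1+M2)/6=5/87
seg 2: a=-3, c=M2/2=20/29, d=(M3−M2)/(6·3)=-55/261, b=Δ2−h2·(2M2+M3)/6=188/87
seg 3: a=4, c=M3/2=-35/29, d=(M4−M3)/(6·2)=35/174, b=Δ3−h3·(2M3+M4)/6=53/87
t_q=19/2 → seg 3, τ=3/2; S=4+53/87·τ+-35/29·τ²+35/174·τ³=1335/464

  seg 0: a=-3 b=-179/174 c=0 d=7/174
  seg 1: a=-5 b=5/87 c=21/58 d=19/348
  seg 2: a=-3 b=188/87 c=20/29 d=-55/261
  seg 3: a=4 b=53/87 c=-35/29 d=35/174
S(19/2) = 1335/464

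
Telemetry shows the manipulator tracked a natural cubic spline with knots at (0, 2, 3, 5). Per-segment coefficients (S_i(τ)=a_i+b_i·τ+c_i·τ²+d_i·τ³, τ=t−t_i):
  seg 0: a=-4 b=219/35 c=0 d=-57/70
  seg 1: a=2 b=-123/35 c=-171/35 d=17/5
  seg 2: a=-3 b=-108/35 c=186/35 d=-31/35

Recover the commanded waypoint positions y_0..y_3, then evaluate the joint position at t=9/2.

y_0=-4 y_1=2 y_2=-3 y_3=5
S(9/2) = 75/56

y_0 = S_0(0) = a_0 = -4
y_1 = S_1(0) = a_1 = 2
y_2 = S_2(0) = a_2 = -3
y_3 = S_2(2) = 5
t_q=9/2 is in segment 2 (τ=3/2); S_2(τ)=75/56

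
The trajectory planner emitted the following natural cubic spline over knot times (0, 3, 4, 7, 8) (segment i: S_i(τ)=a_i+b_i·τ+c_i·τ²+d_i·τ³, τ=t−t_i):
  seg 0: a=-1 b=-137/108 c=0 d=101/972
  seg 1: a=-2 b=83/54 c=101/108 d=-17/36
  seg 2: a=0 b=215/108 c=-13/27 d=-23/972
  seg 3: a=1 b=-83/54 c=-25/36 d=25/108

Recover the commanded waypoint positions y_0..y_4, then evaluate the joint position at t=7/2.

y_0=-1 y_1=-2 y_2=0 y_3=1 y_4=-1
S(7/2) = -913/864

y_0 = S_0(0) = a_0 = -1
y_1 = S_1(0) = a_1 = -2
y_2 = S_2(0) = a_2 = 0
y_3 = S_3(0) = a_3 = 1
y_4 = S_3(1) = -1
t_q=7/2 is in segment 1 (τ=1/2); S_1(τ)=-913/864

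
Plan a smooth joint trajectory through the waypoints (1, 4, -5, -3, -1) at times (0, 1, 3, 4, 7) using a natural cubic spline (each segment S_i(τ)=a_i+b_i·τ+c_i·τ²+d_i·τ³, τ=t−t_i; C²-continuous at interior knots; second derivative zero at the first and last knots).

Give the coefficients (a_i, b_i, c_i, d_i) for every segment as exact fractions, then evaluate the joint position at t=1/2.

  seg 0: a=1 b=1451/300 c=0 d=-551/300
  seg 1: a=4 b=-101/150 c=-551/100 d=1079/600
  seg 2: a=-5 b=-17/15 c=132/25 d=-161/75
  seg 3: a=-3 b=224/75 c=-29/25 d=29/225
S(1/2) = 2551/800

Δ: Δ0=3, Δ1=-9/2, Δ2=2, Δ3=2/3
row 1: diag=6, rhs=-45; c'=1/3, d'=-15/2
row 2: denom=6−2·1/3=16/3; d'=(39−2·-15/2)/(16/3)=81/8
row 3: denom=8−1·3/16=125/16; d'=(-8−1·81/8)/(125/16)=-58/25
back: M3=-58/25
back: M2=81/8−3/16·-58/25=264/25
back: M1=-15/2−1/3·264/25=-551/50
M: M0=0, M1=-551/50, M2=264/25, M3=-58/25, M4=0
seg 0: a=1, c=M0/2=0, d=(M1−M0)/(6·1)=-551/300, b=Δ0−h0·(2M0+M1)/6=1451/300
seg 1: a=4, c=M1/2=-551/100, d=(M2−M1)/(6·2)=1079/600, b=Δ1−h1·(2M1+M2)/6=-101/150
seg 2: a=-5, c=M2/2=132/25, d=(M3−M2)/(6·1)=-161/75, b=Δ2−h2·(2M2+M3)/6=-17/15
seg 3: a=-3, c=M3/2=-29/25, d=(M4−M3)/(6·3)=29/225, b=Δ3−h3·(2M3+M4)/6=224/75
t_q=1/2 → seg 0, τ=1/2; S=1+1451/300·τ+0·τ²+-551/300·τ³=2551/800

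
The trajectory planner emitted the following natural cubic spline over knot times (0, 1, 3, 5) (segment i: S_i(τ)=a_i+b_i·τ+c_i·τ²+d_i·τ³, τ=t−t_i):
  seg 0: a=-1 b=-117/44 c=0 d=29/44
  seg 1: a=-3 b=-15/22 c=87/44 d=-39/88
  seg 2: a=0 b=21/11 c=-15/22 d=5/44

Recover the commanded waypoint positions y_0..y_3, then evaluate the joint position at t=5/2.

y_0=-1 y_1=-3 y_2=0 y_3=2
S(5/2) = -753/704

y_0 = S_0(0) = a_0 = -1
y_1 = S_1(0) = a_1 = -3
y_2 = S_2(0) = a_2 = 0
y_3 = S_2(2) = 2
t_q=5/2 is in segment 1 (τ=3/2); S_1(τ)=-753/704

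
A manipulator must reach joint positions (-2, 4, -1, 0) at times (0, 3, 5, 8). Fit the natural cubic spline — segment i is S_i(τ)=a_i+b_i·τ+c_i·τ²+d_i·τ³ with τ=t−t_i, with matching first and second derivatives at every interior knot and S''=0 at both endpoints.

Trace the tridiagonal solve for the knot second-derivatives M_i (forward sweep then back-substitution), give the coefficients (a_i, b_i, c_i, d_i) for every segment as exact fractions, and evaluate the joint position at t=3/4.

  seg 0: a=-2 b=43/12 c=0 d=-19/108
  seg 1: a=4 b=-7/6 c=-19/12 d=11/24
  seg 2: a=-1 b=-2 c=7/6 d=-7/54
S(3/4) = 157/256

Δ: Δ0=2, Δ1=-5/2, Δ2=1/3
row 1: diag=10, rhs=-27; c'=1/5, d'=-27/10
row 2: denom=10−2·1/5=48/5; d'=(17−2·-27/10)/(48/5)=7/3
back: M2=7/3
back: M1=-27/10−1/5·7/3=-19/6
M: M0=0, M1=-19/6, M2=7/3, M3=0
seg 0: a=-2, c=M0/2=0, d=(M1−M0)/(6·3)=-19/108, b=Δ0−h0·(2M0+M1)/6=43/12
seg 1: a=4, c=M1/2=-19/12, d=(M2−M1)/(6·2)=11/24, b=Δ1−h1·(2M1+M2)/6=-7/6
seg 2: a=-1, c=M2/2=7/6, d=(M3−M2)/(6·3)=-7/54, b=Δ2−h2·(2M2+M3)/6=-2
t_q=3/4 → seg 0, τ=3/4; S=-2+43/12·τ+0·τ²+-19/108·τ³=157/256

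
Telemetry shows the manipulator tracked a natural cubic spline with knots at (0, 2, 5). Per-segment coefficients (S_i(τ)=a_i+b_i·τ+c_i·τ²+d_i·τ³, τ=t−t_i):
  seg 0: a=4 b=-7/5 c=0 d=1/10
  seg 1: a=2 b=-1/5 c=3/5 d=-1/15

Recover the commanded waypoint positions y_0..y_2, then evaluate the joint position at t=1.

y_0=4 y_1=2 y_2=5
S(1) = 27/10

y_0 = S_0(0) = a_0 = 4
y_1 = S_1(0) = a_1 = 2
y_2 = S_1(3) = 5
t_q=1 is in segment 0 (τ=1); S_0(τ)=27/10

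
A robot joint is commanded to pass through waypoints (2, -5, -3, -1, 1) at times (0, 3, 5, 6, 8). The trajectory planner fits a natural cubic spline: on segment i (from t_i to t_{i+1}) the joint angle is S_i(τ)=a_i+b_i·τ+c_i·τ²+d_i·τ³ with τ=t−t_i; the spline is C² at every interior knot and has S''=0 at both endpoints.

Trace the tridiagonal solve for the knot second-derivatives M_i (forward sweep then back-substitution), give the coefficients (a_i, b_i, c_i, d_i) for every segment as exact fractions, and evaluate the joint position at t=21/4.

  seg 0: a=2 b=-1603/489 c=0 d=154/1467
  seg 1: a=-5 b=-217/489 c=154/163 d=-109/978
  seg 2: a=-3 b=977/489 c=45/163 d=-134/489
  seg 3: a=-1 b=845/489 c=-89/163 d=89/978
S(21/4) = -12975/5216

Δ: Δ0=-7/3, Δ1=1, Δ2=2, Δ3=1
row 1: diag=10, rhs=20; c'=1/5, d'=2
row 2: denom=6−2·1/5=28/5; d'=(6−2·2)/(28/5)=5/14
row 3: denom=6−1·5/28=163/28; d'=(-6−1·5/14)/(163/28)=-178/163
back: M3=-178/163
back: M2=5/14−5/28·-178/163=90/163
back: M1=2−1/5·90/163=308/163
M: M0=0, M1=308/163, M2=90/163, M3=-178/163, M4=0
seg 0: a=2, c=M0/2=0, d=(M1−M0)/(6·3)=154/1467, b=Δ0−h0·(2M0+M1)/6=-1603/489
seg 1: a=-5, c=M1/2=154/163, d=(M2−M1)/(6·2)=-109/978, b=Δ1−h1·(2M1+M2)/6=-217/489
seg 2: a=-3, c=M2/2=45/163, d=(M3−M2)/(6·1)=-134/489, b=Δ2−h2·(2M2+M3)/6=977/489
seg 3: a=-1, c=M3/2=-89/163, d=(M4−M3)/(6·2)=89/978, b=Δ3−h3·(2M3+M4)/6=845/489
t_q=21/4 → seg 2, τ=1/4; S=-3+977/489·τ+45/163·τ²+-134/489·τ³=-12975/5216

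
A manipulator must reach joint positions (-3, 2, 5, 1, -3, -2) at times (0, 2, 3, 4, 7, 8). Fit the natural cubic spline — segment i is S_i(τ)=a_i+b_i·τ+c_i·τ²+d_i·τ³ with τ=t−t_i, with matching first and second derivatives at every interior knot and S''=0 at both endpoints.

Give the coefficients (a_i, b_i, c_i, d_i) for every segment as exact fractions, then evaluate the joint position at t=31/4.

  seg 0: a=-3 b=12191/7302 c=0 d=758/3651
  seg 1: a=2 b=30383/7302 c=1516/1217 d=-17573/7302
  seg 2: a=5 b=-2072/3651 c=-14541/2434 d=18559/7302
  seg 3: a=1 b=-35713/7302 c=2009/1217 d=-3395/21906
  seg 4: a=-3 b=3028/3651 c=623/2434 d=-623/7302
S(31/4) = -353611/155776

Δ: Δ0=5/2, Δ1=3, Δ2=-4, Δ3=-4/3, Δ4=1
row 1: diag=6, rhs=3; c'=1/6, d'=1/2
row 2: denom=4−1·1/6=23/6; d'=(-42−1·1/2)/(23/6)=-255/23
row 3: denom=8−1·6/23=178/23; d'=(16−1·-255/23)/(178/23)=7/2
row 4: denom=8−3·69/178=1217/178; d'=(14−3·7/2)/(1217/178)=623/1217
back: M4=623/1217
back: M3=7/2−69/178·623/1217=4018/1217
back: M2=-255/23−6/23·4018/1217=-14541/1217
back: M1=1/2−1/6·-14541/1217=3032/1217
M: M0=0, M1=3032/1217, M2=-14541/1217, M3=4018/1217, M4=623/1217, M5=0
seg 0: a=-3, c=M0/2=0, d=(M1−M0)/(6·2)=758/3651, b=Δ0−h0·(2M0+M1)/6=12191/7302
seg 1: a=2, c=M1/2=1516/1217, d=(M2−M1)/(6·1)=-17573/7302, b=Δ1−h1·(2M1+M2)/6=30383/7302
seg 2: a=5, c=M2/2=-14541/2434, d=(M3−M2)/(6·1)=18559/7302, b=Δ2−h2·(2M2+M3)/6=-2072/3651
seg 3: a=1, c=M3/2=2009/1217, d=(M4−M3)/(6·3)=-3395/21906, b=Δ3−h3·(2M3+M4)/6=-35713/7302
seg 4: a=-3, c=M4/2=623/2434, d=(M5−M4)/(6·1)=-623/7302, b=Δ4−h4·(2M4+M5)/6=3028/3651
t_q=31/4 → seg 4, τ=3/4; S=-3+3028/3651·τ+623/2434·τ²+-623/7302·τ³=-353611/155776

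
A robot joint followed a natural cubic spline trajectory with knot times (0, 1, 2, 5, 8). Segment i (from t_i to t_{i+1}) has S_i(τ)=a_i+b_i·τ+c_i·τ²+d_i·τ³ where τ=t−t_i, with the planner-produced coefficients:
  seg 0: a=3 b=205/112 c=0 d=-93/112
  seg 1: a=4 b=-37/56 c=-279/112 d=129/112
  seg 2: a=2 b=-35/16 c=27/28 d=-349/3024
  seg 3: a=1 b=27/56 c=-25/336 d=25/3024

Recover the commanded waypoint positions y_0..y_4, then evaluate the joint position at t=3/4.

y_0=3 y_1=4 y_2=2 y_3=1 y_4=2
S(3/4) = 4119/1024

y_0 = S_0(0) = a_0 = 3
y_1 = S_1(0) = a_1 = 4
y_2 = S_2(0) = a_2 = 2
y_3 = S_3(0) = a_3 = 1
y_4 = S_3(3) = 2
t_q=3/4 is in segment 0 (τ=3/4); S_0(τ)=4119/1024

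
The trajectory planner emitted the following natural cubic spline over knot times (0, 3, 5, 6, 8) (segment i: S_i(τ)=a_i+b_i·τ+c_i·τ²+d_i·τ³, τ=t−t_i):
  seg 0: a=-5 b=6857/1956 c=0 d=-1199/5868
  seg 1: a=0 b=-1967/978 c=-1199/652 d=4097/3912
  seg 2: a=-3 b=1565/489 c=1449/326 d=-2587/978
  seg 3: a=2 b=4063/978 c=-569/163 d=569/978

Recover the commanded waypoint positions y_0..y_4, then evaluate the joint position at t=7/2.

y_0 = S_0(0) = a_0 = -5
y_1 = S_1(0) = a_1 = 0
y_2 = S_2(0) = a_2 = -3
y_3 = S_3(0) = a_3 = 2
y_4 = S_3(2) = 1
t_q=7/2 is in segment 1 (τ=1/2); S_1(τ)=-13921/10432

y_0=-5 y_1=0 y_2=-3 y_3=2 y_4=1
S(7/2) = -13921/10432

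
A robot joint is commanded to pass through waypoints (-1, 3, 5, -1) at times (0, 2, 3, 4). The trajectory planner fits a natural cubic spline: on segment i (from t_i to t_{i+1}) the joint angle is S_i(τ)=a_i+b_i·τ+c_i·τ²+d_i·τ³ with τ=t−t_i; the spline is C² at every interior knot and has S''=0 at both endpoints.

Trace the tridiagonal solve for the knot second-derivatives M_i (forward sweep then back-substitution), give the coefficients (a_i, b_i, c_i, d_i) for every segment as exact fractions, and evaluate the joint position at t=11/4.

  seg 0: a=-1 b=30/23 c=0 d=4/23
  seg 1: a=3 b=78/23 c=24/23 d=-56/23
  seg 2: a=5 b=-42/23 c=-144/23 d=48/23
S(11/4) = 939/184

Δ: Δ0=2, Δ1=2, Δ2=-6
row 1: diag=6, rhs=0; c'=1/6, d'=0
row 2: denom=4−1·1/6=23/6; d'=(-48−1·0)/(23/6)=-288/23
back: M2=-288/23
back: M1=0−1/6·-288/23=48/23
M: M0=0, M1=48/23, M2=-288/23, M3=0
seg 0: a=-1, c=M0/2=0, d=(M1−M0)/(6·2)=4/23, b=Δ0−h0·(2M0+M1)/6=30/23
seg 1: a=3, c=M1/2=24/23, d=(M2−M1)/(6·1)=-56/23, b=Δ1−h1·(2M1+M2)/6=78/23
seg 2: a=5, c=M2/2=-144/23, d=(M3−M2)/(6·1)=48/23, b=Δ2−h2·(2M2+M3)/6=-42/23
t_q=11/4 → seg 1, τ=3/4; S=3+78/23·τ+24/23·τ²+-56/23·τ³=939/184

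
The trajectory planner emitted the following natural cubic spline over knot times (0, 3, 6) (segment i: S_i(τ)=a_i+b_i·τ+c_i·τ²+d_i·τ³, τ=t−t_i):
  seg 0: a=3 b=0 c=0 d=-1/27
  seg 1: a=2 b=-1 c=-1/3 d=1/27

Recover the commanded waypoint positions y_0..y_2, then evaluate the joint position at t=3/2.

y_0 = S_0(0) = a_0 = 3
y_1 = S_1(0) = a_1 = 2
y_2 = S_1(3) = -3
t_q=3/2 is in segment 0 (τ=3/2); S_0(τ)=23/8

y_0=3 y_1=2 y_2=-3
S(3/2) = 23/8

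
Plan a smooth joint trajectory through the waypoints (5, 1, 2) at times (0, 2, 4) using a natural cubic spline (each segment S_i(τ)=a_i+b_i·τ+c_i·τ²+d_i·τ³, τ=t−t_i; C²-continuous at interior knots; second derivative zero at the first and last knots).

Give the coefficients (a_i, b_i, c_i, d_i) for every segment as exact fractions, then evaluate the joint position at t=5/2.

  seg 0: a=5 b=-21/8 c=0 d=5/32
  seg 1: a=1 b=-3/4 c=15/16 d=-5/32
S(5/2) = 215/256

Δ: Δ0=-2, Δ1=1/2
row 1: diag=8, rhs=15; c'=1/4, d'=15/8
back: M1=15/8
M: M0=0, M1=15/8, M2=0
seg 0: a=5, c=M0/2=0, d=(M1−M0)/(6·2)=5/32, b=Δ0−h0·(2M0+M1)/6=-21/8
seg 1: a=1, c=M1/2=15/16, d=(M2−M1)/(6·2)=-5/32, b=Δ1−h1·(2M1+M2)/6=-3/4
t_q=5/2 → seg 1, τ=1/2; S=1+-3/4·τ+15/16·τ²+-5/32·τ³=215/256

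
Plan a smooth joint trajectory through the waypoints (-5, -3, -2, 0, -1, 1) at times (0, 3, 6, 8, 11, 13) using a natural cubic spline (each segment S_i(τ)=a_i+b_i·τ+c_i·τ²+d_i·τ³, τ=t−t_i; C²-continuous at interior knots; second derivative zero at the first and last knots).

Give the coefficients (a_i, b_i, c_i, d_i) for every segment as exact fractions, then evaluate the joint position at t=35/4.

  seg 0: a=-5 b=2714/3207 c=0 d=-64/3207
  seg 1: a=-3 b=986/3207 c=-192/1069 d=1811/28863
  seg 2: a=-2 b=2963/3207 c=1235/3207 d=-371/2138
  seg 3: a=0 b=1225/3207 c=-2104/3207 d=4018/28863
  seg 4: a=-1 b=655/3207 c=638/1069 d=-319/3207
S(35/4) = -815/34208

Δ: Δ0=2/3, Δ1=1/3, Δ2=1, Δ3=-1/3, Δ4=1
row 1: diag=12, rhs=-2; c'=1/4, d'=-1/6
row 2: denom=10−3·1/4=37/4; d'=(4−3·-1/6)/(37/4)=18/37
row 3: denom=10−2·8/37=354/37; d'=(-8−2·18/37)/(354/37)=-166/177
row 4: denom=10−3·37/118=1069/118; d'=(8−3·-166/177)/(1069/118)=1276/1069
back: M4=1276/1069
back: M3=-166/177−37/118·1276/1069=-4208/3207
back: M2=18/37−8/37·-4208/3207=2470/3207
back: M1=-1/6−1/4·2470/3207=-384/1069
M: M0=0, M1=-384/1069, M2=2470/3207, M3=-4208/3207, M4=1276/1069, M5=0
seg 0: a=-5, c=M0/2=0, d=(M1−M0)/(6·3)=-64/3207, b=Δ0−h0·(2M0+M1)/6=2714/3207
seg 1: a=-3, c=M1/2=-192/1069, d=(M2−M1)/(6·3)=1811/28863, b=Δ1−h1·(2M1+M2)/6=986/3207
seg 2: a=-2, c=M2/2=1235/3207, d=(M3−M2)/(6·2)=-371/2138, b=Δ2−h2·(2M2+M3)/6=2963/3207
seg 3: a=0, c=M3/2=-2104/3207, d=(M4−M3)/(6·3)=4018/28863, b=Δ3−h3·(2M3+M4)/6=1225/3207
seg 4: a=-1, c=M4/2=638/1069, d=(M5−M4)/(6·2)=-319/3207, b=Δ4−h4·(2M4+M5)/6=655/3207
t_q=35/4 → seg 3, τ=3/4; S=0+1225/3207·τ+-2104/3207·τ²+4018/28863·τ³=-815/34208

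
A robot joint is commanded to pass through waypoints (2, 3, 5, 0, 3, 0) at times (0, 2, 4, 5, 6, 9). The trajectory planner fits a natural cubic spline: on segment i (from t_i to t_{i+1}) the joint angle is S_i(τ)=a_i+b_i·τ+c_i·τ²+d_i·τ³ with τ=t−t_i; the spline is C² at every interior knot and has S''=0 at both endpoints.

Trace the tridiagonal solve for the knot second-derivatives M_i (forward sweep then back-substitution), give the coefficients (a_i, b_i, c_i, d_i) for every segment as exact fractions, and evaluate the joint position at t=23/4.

Δ: Δ0=1/2, Δ1=1, Δ2=-5, Δ3=3, Δ4=-1
row 1: diag=8, rhs=3; c'=1/4, d'=3/8
row 2: denom=6−2·1/4=11/2; d'=(-36−2·3/8)/(11/2)=-147/22
row 3: denom=4−1·2/11=42/11; d'=(48−1·-147/22)/(42/11)=401/28
row 4: denom=8−1·11/42=325/42; d'=(-24−1·401/28)/(325/42)=-3219/650
back: M4=-3219/650
back: M3=401/28−11/42·-3219/650=5076/325
back: M2=-147/22−2/11·5076/325=-6189/650
back: M1=3/8−1/4·-6189/650=1791/650
M: M0=0, M1=1791/650, M2=-6189/650, M3=5076/325, M4=-3219/650, M5=0
seg 0: a=2, c=M0/2=0, d=(M1−M0)/(6·2)=597/2600, b=Δ0−h0·(2M0+M1)/6=-136/325
seg 1: a=3, c=M1/2=1791/1300, d=(M2−M1)/(6·2)=-133/130, b=Δ1−h1·(2M1+M2)/6=1519/650
seg 2: a=5, c=M2/2=-6189/1300, d=(M3−M2)/(6·1)=419/100, b=Δ2−h2·(2M2+M3)/6=-2879/650
seg 3: a=0, c=M3/2=2538/325, d=(M4−M3)/(6·1)=-4457/1300, b=Δ3−h3·(2M3+M4)/6=-359/260
seg 4: a=3, c=M4/2=-3219/1300, d=(M5−M4)/(6·3)=1073/3900, b=Δ4−h4·(2M4+M5)/6=2569/650
t_q=23/4 → seg 3, τ=3/4; S=0+-359/260·τ+2538/325·τ²+-4457/1300·τ³=158973/83200

  seg 0: a=2 b=-136/325 c=0 d=597/2600
  seg 1: a=3 b=1519/650 c=1791/1300 d=-133/130
  seg 2: a=5 b=-2879/650 c=-6189/1300 d=419/100
  seg 3: a=0 b=-359/260 c=2538/325 d=-4457/1300
  seg 4: a=3 b=2569/650 c=-3219/1300 d=1073/3900
S(23/4) = 158973/83200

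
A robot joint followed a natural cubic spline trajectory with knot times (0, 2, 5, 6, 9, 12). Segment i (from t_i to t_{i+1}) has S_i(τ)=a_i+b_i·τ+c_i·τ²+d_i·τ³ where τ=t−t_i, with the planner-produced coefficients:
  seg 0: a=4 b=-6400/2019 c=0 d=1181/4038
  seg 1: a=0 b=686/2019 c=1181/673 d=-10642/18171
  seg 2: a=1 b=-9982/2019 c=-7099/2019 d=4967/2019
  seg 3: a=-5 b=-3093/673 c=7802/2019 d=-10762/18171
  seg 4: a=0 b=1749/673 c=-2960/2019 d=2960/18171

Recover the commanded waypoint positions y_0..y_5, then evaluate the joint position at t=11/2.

y_0 = S_0(0) = a_0 = 4
y_1 = S_1(0) = a_1 = 0
y_2 = S_2(0) = a_2 = 1
y_3 = S_3(0) = a_3 = -5
y_4 = S_4(0) = a_4 = 0
y_5 = S_4(3) = -1
t_q=11/2 is in segment 2 (τ=1/2); S_2(τ)=-33007/16152

y_0=4 y_1=0 y_2=1 y_3=-5 y_4=0 y_5=-1
S(11/2) = -33007/16152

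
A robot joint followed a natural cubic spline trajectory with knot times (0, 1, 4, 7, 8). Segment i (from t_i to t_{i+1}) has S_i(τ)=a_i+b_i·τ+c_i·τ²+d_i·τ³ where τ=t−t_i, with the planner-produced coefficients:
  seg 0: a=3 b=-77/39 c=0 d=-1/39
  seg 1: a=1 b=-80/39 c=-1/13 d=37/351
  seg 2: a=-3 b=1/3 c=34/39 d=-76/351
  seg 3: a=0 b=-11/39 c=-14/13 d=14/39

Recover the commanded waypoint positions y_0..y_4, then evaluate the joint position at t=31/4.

y_0=3 y_1=1 y_2=-3 y_3=0 y_4=-1
S(31/4) = -277/416

y_0 = S_0(0) = a_0 = 3
y_1 = S_1(0) = a_1 = 1
y_2 = S_2(0) = a_2 = -3
y_3 = S_3(0) = a_3 = 0
y_4 = S_3(1) = -1
t_q=31/4 is in segment 3 (τ=3/4); S_3(τ)=-277/416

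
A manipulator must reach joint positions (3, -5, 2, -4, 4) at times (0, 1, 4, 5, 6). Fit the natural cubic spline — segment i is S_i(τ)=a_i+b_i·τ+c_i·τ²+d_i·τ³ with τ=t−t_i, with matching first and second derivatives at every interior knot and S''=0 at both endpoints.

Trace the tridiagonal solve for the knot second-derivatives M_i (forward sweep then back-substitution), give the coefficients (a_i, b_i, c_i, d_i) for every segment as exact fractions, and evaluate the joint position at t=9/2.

  seg 0: a=3 b=-6475/636 c=0 d=1387/636
  seg 1: a=-5 b=-1157/318 c=1387/212 d=-965/636
  seg 2: a=2 b=-3403/636 c=-377/53 d=4111/636
  seg 3: a=-4 b=-59/318 c=2603/212 d=-2603/636
S(9/2) = -2791/1696

Δ: Δ0=-8, Δ1=7/3, Δ2=-6, Δ3=8
row 1: diag=8, rhs=62; c'=3/8, d'=31/4
row 2: denom=8−3·3/8=55/8; d'=(-50−3·31/4)/(55/8)=-586/55
row 3: denom=4−1·8/55=212/55; d'=(84−1·-586/55)/(212/55)=2603/106
back: M3=2603/106
back: M2=-586/55−8/55·2603/106=-754/53
back: M1=31/4−3/8·-754/53=1387/106
M: M0=0, M1=1387/106, M2=-754/53, M3=2603/106, M4=0
seg 0: a=3, c=M0/2=0, d=(M1−M0)/(6·1)=1387/636, b=Δ0−h0·(2M0+M1)/6=-6475/636
seg 1: a=-5, c=M1/2=1387/212, d=(M2−M1)/(6·3)=-965/636, b=Δ1−h1·(2M1+M2)/6=-1157/318
seg 2: a=2, c=M2/2=-377/53, d=(M3−M2)/(6·1)=4111/636, b=Δ2−h2·(2M2+M3)/6=-3403/636
seg 3: a=-4, c=M3/2=2603/212, d=(M4−M3)/(6·1)=-2603/636, b=Δ3−h3·(2M3+M4)/6=-59/318
t_q=9/2 → seg 2, τ=1/2; S=2+-3403/636·τ+-377/53·τ²+4111/636·τ³=-2791/1696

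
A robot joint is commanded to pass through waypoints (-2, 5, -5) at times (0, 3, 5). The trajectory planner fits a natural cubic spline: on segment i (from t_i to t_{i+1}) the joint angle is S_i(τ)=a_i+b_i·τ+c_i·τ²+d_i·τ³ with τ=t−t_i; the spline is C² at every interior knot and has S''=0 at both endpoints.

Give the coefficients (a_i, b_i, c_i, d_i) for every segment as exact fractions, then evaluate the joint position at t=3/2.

  seg 0: a=-2 b=68/15 c=0 d=-11/45
  seg 1: a=5 b=-31/15 c=-11/5 d=11/30
S(3/2) = 159/40

Δ: Δ0=7/3, Δ1=-5
row 1: diag=10, rhs=-44; c'=1/5, d'=-22/5
back: M1=-22/5
M: M0=0, M1=-22/5, M2=0
seg 0: a=-2, c=M0/2=0, d=(M1−M0)/(6·3)=-11/45, b=Δ0−h0·(2M0+M1)/6=68/15
seg 1: a=5, c=M1/2=-11/5, d=(M2−M1)/(6·2)=11/30, b=Δ1−h1·(2M1+M2)/6=-31/15
t_q=3/2 → seg 0, τ=3/2; S=-2+68/15·τ+0·τ²+-11/45·τ³=159/40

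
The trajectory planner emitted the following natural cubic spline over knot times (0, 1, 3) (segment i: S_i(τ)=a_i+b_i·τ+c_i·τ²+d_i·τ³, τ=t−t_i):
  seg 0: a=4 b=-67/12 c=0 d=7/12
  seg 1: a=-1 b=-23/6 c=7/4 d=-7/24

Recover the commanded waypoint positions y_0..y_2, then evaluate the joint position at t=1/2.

y_0=4 y_1=-1 y_2=-4
S(1/2) = 41/32

y_0 = S_0(0) = a_0 = 4
y_1 = S_1(0) = a_1 = -1
y_2 = S_1(2) = -4
t_q=1/2 is in segment 0 (τ=1/2); S_0(τ)=41/32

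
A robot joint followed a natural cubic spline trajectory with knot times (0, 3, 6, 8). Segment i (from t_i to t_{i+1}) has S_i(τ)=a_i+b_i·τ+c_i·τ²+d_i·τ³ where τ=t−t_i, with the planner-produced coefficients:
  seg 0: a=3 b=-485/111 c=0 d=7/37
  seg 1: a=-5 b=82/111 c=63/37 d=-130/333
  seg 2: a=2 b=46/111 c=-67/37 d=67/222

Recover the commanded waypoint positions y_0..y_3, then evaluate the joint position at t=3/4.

y_0=3 y_1=-5 y_2=2 y_3=-2
S(3/4) = -467/2368

y_0 = S_0(0) = a_0 = 3
y_1 = S_1(0) = a_1 = -5
y_2 = S_2(0) = a_2 = 2
y_3 = S_2(2) = -2
t_q=3/4 is in segment 0 (τ=3/4); S_0(τ)=-467/2368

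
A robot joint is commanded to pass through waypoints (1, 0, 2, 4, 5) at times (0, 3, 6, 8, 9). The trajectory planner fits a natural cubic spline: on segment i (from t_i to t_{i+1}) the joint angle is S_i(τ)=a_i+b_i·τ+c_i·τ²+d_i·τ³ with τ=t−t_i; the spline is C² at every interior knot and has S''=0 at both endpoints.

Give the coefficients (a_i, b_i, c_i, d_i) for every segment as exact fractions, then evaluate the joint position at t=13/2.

Δ: Δ0=-1/3, Δ1=2/3, Δ2=1, Δ3=1
row 1: diag=12, rhs=6; c'=1/4, d'=1/2
row 2: denom=10−3·1/4=37/4; d'=(2−3·1/2)/(37/4)=2/37
row 3: denom=6−2·8/37=206/37; d'=(0−2·2/37)/(206/37)=-2/103
back: M3=-2/103
back: M2=2/37−8/37·-2/103=6/103
back: M1=1/2−1/4·6/103=50/103
M: M0=0, M1=50/103, M2=6/103, M3=-2/103, M4=0
seg 0: a=1, c=M0/2=0, d=(M1−M0)/(6·3)=25/927, b=Δ0−h0·(2M0+M1)/6=-178/309
seg 1: a=0, c=M1/2=25/103, d=(M2−M1)/(6·3)=-22/927, b=Δ1−h1·(2M1+M2)/6=47/309
seg 2: a=2, c=M2/2=3/103, d=(M3−M2)/(6·2)=-2/309, b=Δ2−h2·(2M2+M3)/6=299/309
seg 3: a=4, c=M3/2=-1/103, d=(M4−M3)/(6·1)=1/309, b=Δ3−h3·(2M3+M4)/6=311/309
t_q=13/2 → seg 2, τ=1/2; S=2+299/309·τ+3/103·τ²+-2/309·τ³=513/206

  seg 0: a=1 b=-178/309 c=0 d=25/927
  seg 1: a=0 b=47/309 c=25/103 d=-22/927
  seg 2: a=2 b=299/309 c=3/103 d=-2/309
  seg 3: a=4 b=311/309 c=-1/103 d=1/309
S(13/2) = 513/206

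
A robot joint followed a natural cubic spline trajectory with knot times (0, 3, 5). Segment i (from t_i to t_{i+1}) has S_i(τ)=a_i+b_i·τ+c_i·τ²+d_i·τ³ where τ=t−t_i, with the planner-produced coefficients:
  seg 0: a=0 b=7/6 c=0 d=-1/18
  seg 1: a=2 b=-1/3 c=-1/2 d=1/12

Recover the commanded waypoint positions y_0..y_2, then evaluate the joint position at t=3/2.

y_0=0 y_1=2 y_2=0
S(3/2) = 25/16

y_0 = S_0(0) = a_0 = 0
y_1 = S_1(0) = a_1 = 2
y_2 = S_1(2) = 0
t_q=3/2 is in segment 0 (τ=3/2); S_0(τ)=25/16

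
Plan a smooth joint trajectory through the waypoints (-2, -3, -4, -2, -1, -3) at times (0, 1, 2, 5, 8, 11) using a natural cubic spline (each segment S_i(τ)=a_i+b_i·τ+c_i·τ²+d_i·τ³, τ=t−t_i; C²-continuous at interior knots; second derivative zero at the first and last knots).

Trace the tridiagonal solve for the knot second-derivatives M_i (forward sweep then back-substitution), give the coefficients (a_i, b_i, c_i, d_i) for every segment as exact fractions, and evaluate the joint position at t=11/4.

Δ: Δ0=-1, Δ1=-1, Δ2=2/3, Δ3=1/3, Δ4=-2/3
row 1: diag=4, rhs=0; c'=1/4, d'=0
row 2: denom=8−1·1/4=31/4; d'=(10−1·0)/(31/4)=40/31
row 3: denom=12−3·12/31=336/31; d'=(-2−3·40/31)/(336/31)=-13/24
row 4: denom=12−3·31/112=1251/112; d'=(-6−3·-13/24)/(1251/112)=-490/1251
back: M4=-490/1251
back: M3=-13/24−31/112·-490/1251=-542/1251
back: M2=40/31−12/31·-542/1251=608/417
back: M1=0−1/4·608/417=-152/417
M: M0=0, M1=-152/417, M2=608/417, M3=-542/1251, M4=-490/1251, M5=0
seg 0: a=-2, c=M0/2=0, d=(M1−M0)/(6·1)=-76/1251, b=Δ0−h0·(2M0+M1)/6=-1175/1251
seg 1: a=-3, c=M1/2=-76/417, d=(M2−M1)/(6·1)=380/1251, b=Δ1−h1·(2M1+M2)/6=-1403/1251
seg 2: a=-4, c=M2/2=304/417, d=(M3−M2)/(6·3)=-1183/11259, b=Δ2−h2·(2M2+M3)/6=-719/1251
seg 3: a=-2, c=M3/2=-271/1251, d=(M4−M3)/(6·3)=26/11259, b=Δ3−h3·(2M3+M4)/6=1204/1251
seg 4: a=-1, c=M4/2=-245/1251, d=(M5−M4)/(6·3)=245/11259, b=Δ4−h4·(2M4+M5)/6=-344/1251
t_q=11/4 → seg 2, τ=3/4; S=-4+-719/1251·τ+304/417·τ²+-1183/11259·τ³=-36165/8896

  seg 0: a=-2 b=-1175/1251 c=0 d=-76/1251
  seg 1: a=-3 b=-1403/1251 c=-76/417 d=380/1251
  seg 2: a=-4 b=-719/1251 c=304/417 d=-1183/11259
  seg 3: a=-2 b=1204/1251 c=-271/1251 d=26/11259
  seg 4: a=-1 b=-344/1251 c=-245/1251 d=245/11259
S(11/4) = -36165/8896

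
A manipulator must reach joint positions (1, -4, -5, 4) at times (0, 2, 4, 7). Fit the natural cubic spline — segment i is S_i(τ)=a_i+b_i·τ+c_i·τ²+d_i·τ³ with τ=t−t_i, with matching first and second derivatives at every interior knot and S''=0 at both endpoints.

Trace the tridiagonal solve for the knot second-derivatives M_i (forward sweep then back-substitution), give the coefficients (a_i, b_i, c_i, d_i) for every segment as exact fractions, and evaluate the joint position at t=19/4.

  seg 0: a=1 b=-54/19 c=0 d=13/152
  seg 1: a=-4 b=-69/38 c=39/76 d=11/152
  seg 2: a=-5 b=21/19 c=18/19 d=-2/19
S(19/4) = -2239/608

Δ: Δ0=-5/2, Δ1=-1/2, Δ2=3
row 1: diag=8, rhs=12; c'=1/4, d'=3/2
row 2: denom=10−2·1/4=19/2; d'=(21−2·3/2)/(19/2)=36/19
back: M2=36/19
back: M1=3/2−1/4·36/19=39/38
M: M0=0, M1=39/38, M2=36/19, M3=0
seg 0: a=1, c=M0/2=0, d=(M1−M0)/(6·2)=13/152, b=Δ0−h0·(2M0+M1)/6=-54/19
seg 1: a=-4, c=M1/2=39/76, d=(M2−M1)/(6·2)=11/152, b=Δ1−h1·(2M1+M2)/6=-69/38
seg 2: a=-5, c=M2/2=18/19, d=(M3−M2)/(6·3)=-2/19, b=Δ2−h2·(2M2+M3)/6=21/19
t_q=19/4 → seg 2, τ=3/4; S=-5+21/19·τ+18/19·τ²+-2/19·τ³=-2239/608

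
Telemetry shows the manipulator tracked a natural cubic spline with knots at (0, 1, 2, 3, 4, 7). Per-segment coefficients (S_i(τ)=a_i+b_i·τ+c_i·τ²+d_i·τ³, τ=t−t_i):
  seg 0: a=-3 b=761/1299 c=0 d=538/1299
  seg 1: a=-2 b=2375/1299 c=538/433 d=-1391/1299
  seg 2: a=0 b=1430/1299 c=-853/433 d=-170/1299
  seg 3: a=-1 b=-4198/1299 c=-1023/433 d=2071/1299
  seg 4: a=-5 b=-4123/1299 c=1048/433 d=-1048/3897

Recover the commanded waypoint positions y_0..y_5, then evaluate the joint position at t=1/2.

y_0=-3 y_1=-2 y_2=0 y_3=-1 y_4=-5 y_5=0
S(1/2) = -4599/1732

y_0 = S_0(0) = a_0 = -3
y_1 = S_1(0) = a_1 = -2
y_2 = S_2(0) = a_2 = 0
y_3 = S_3(0) = a_3 = -1
y_4 = S_4(0) = a_4 = -5
y_5 = S_4(3) = 0
t_q=1/2 is in segment 0 (τ=1/2); S_0(τ)=-4599/1732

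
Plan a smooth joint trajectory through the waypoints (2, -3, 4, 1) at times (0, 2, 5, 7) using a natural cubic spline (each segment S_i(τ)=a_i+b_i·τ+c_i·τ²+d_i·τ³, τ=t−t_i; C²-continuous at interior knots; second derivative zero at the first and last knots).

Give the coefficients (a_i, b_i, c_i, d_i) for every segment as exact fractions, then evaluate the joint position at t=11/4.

  seg 0: a=2 b=-2083/546 c=0 d=359/1092
  seg 1: a=-3 b=71/546 c=359/182 d=-26/63
  seg 2: a=4 b=449/546 c=-317/182 d=317/1092
S(11/4) = -179/91

Δ: Δ0=-5/2, Δ1=7/3, Δ2=-3/2
row 1: diag=10, rhs=29; c'=3/10, d'=29/10
row 2: denom=10−3·3/10=91/10; d'=(-23−3·29/10)/(91/10)=-317/91
back: M2=-317/91
back: M1=29/10−3/10·-317/91=359/91
M: M0=0, M1=359/91, M2=-317/91, M3=0
seg 0: a=2, c=M0/2=0, d=(M1−M0)/(6·2)=359/1092, b=Δ0−h0·(2M0+M1)/6=-2083/546
seg 1: a=-3, c=M1/2=359/182, d=(M2−M1)/(6·3)=-26/63, b=Δ1−h1·(2M1+M2)/6=71/546
seg 2: a=4, c=M2/2=-317/182, d=(M3−M2)/(6·2)=317/1092, b=Δ2−h2·(2M2+M3)/6=449/546
t_q=11/4 → seg 1, τ=3/4; S=-3+71/546·τ+359/182·τ²+-26/63·τ³=-179/91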